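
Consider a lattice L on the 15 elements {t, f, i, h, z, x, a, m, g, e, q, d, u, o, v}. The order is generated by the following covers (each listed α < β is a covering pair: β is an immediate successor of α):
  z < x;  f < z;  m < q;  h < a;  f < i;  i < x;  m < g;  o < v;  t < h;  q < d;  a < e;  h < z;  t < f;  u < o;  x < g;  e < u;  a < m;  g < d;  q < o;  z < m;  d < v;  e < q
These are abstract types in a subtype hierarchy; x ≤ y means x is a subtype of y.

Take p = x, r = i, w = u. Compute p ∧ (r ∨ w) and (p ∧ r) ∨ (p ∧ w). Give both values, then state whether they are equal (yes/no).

x; x; yes

r ∨ w = v, so p ∧ (r ∨ w) = x ∧ v = x.
p ∧ r = i and p ∧ w = h, so (p ∧ r) ∨ (p ∧ w) = i ∨ h = x.
Equal: yes.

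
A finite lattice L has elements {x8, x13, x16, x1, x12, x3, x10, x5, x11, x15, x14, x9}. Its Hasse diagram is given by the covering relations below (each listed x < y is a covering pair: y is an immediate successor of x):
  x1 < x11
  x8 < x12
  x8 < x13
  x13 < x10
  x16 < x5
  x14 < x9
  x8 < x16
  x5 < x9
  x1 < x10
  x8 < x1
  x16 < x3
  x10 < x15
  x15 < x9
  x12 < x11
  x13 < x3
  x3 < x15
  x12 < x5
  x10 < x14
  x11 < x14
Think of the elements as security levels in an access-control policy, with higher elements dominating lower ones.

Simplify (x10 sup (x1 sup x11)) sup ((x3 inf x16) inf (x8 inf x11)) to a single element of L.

x14

x1 ∨ x11 = x11
x10 ∨ x11 = x14
x3 ∧ x16 = x16
x8 ∧ x11 = x8
x16 ∧ x8 = x8
x14 ∨ x8 = x14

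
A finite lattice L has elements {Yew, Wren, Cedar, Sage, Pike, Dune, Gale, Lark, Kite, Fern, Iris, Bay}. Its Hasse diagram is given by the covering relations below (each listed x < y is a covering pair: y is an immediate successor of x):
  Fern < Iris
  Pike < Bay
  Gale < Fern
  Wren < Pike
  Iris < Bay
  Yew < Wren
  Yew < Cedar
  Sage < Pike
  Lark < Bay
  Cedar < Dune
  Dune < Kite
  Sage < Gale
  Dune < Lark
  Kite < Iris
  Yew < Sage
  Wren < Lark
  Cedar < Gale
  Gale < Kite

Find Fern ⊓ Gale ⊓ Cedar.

Cedar

Common lower bounds of {Fern, Gale, Cedar}: Cedar, Yew.
The greatest among these is Cedar.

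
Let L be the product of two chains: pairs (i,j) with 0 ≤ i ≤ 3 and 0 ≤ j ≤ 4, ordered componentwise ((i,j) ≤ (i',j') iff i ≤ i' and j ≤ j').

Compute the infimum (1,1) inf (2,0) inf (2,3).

(1,0)

Common lower bounds of {(1,1), (2,0), (2,3)}: (0,0), (1,0).
The greatest among these is (1,0).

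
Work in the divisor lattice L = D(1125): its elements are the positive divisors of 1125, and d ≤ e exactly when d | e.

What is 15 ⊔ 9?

In the divisibility order, the join is the least common multiple: lcm(15, 9) = 45.

45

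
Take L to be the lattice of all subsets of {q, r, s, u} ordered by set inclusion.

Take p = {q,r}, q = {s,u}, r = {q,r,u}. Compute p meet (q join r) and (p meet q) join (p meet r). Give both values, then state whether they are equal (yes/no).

q join r = {q,r,s,u}, so p meet (q join r) = {q,r} meet {q,r,s,u} = {q,r}.
p meet q = ∅ and p meet r = {q,r}, so (p meet q) join (p meet r) = ∅ join {q,r} = {q,r}.
Equal: yes.

{q,r}; {q,r}; yes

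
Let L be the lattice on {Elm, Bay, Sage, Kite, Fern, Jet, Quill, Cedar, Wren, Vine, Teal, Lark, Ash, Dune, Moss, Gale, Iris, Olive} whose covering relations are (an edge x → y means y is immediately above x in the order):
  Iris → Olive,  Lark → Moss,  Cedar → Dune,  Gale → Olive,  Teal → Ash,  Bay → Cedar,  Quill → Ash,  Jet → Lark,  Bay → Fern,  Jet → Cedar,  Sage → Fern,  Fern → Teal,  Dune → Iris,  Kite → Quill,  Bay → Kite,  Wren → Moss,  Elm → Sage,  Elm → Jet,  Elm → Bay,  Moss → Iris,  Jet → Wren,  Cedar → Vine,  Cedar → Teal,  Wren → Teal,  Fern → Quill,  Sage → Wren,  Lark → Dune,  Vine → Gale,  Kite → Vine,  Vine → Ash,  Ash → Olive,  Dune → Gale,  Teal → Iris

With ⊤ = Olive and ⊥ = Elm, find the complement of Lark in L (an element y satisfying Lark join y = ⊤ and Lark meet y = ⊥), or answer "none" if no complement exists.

Quill

Need y with Lark ∨ y = Olive and Lark ∧ y = Elm.
Checking each element gives: Quill.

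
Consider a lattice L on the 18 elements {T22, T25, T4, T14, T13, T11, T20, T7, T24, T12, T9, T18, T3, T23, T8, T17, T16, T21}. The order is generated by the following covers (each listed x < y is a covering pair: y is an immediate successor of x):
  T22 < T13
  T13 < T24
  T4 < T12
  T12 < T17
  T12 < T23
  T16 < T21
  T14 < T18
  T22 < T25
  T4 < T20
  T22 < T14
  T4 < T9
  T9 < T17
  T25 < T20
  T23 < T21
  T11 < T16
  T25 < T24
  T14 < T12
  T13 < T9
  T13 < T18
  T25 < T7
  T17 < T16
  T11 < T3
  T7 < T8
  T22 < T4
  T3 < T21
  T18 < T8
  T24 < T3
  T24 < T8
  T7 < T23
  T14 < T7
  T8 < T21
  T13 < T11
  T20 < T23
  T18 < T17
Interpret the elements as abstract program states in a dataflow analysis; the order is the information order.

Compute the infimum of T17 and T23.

T12

Common lower bounds of {T17, T23}: T12, T14, T22, T4.
The greatest among these is T12.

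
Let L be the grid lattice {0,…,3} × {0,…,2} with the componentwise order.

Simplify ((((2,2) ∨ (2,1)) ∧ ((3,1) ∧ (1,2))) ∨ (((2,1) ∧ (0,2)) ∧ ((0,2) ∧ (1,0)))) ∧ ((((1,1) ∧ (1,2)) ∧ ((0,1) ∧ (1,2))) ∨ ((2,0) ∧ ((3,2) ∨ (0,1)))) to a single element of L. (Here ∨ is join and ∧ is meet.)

(1,1)

(2,2) ∨ (2,1) = (2,2)
(3,1) ∧ (1,2) = (1,1)
(2,2) ∧ (1,1) = (1,1)
(2,1) ∧ (0,2) = (0,1)
(0,2) ∧ (1,0) = (0,0)
(0,1) ∧ (0,0) = (0,0)
(1,1) ∨ (0,0) = (1,1)
(1,1) ∧ (1,2) = (1,1)
(0,1) ∧ (1,2) = (0,1)
(1,1) ∧ (0,1) = (0,1)
(3,2) ∨ (0,1) = (3,2)
(2,0) ∧ (3,2) = (2,0)
(0,1) ∨ (2,0) = (2,1)
(1,1) ∧ (2,1) = (1,1)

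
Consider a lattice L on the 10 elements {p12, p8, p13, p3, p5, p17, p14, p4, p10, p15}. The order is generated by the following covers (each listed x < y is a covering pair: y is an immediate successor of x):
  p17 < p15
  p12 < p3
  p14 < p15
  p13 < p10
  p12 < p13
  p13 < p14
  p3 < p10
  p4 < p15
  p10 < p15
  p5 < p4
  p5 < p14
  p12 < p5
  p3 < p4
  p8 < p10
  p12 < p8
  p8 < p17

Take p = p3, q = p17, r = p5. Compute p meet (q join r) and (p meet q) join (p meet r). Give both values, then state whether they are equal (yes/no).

p3; p12; no

q join r = p15, so p meet (q join r) = p3 meet p15 = p3.
p meet q = p12 and p meet r = p12, so (p meet q) join (p meet r) = p12 join p12 = p12.
Equal: no.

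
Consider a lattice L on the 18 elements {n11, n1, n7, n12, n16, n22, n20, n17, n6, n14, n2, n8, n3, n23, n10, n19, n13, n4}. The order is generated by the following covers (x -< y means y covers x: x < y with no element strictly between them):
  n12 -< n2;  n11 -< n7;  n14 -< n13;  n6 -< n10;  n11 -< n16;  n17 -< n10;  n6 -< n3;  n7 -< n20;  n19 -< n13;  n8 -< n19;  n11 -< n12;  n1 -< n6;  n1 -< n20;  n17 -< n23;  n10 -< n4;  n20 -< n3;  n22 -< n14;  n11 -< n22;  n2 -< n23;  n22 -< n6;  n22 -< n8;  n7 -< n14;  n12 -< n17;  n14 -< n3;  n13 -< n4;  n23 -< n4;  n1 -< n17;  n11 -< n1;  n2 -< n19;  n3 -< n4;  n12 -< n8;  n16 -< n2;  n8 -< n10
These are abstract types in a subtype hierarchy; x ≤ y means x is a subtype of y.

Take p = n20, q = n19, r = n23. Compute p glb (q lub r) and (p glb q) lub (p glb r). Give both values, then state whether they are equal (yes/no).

q lub r = n4, so p glb (q lub r) = n20 glb n4 = n20.
p glb q = n11 and p glb r = n1, so (p glb q) lub (p glb r) = n11 lub n1 = n1.
Equal: no.

n20; n1; no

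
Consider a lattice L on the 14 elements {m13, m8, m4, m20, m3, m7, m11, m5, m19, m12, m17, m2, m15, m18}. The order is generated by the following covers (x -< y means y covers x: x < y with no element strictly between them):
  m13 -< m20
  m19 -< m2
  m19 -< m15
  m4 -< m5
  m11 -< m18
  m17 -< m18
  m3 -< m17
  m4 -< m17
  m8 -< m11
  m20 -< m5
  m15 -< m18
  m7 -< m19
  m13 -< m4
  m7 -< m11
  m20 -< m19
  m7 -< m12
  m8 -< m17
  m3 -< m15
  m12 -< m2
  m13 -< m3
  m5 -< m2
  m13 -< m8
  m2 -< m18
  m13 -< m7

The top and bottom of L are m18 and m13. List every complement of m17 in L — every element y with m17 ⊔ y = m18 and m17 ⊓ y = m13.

m12, m19, m20, m7

Need y with m17 ∨ y = m18 and m17 ∧ y = m13.
Checking each element gives: m12, m19, m20, m7.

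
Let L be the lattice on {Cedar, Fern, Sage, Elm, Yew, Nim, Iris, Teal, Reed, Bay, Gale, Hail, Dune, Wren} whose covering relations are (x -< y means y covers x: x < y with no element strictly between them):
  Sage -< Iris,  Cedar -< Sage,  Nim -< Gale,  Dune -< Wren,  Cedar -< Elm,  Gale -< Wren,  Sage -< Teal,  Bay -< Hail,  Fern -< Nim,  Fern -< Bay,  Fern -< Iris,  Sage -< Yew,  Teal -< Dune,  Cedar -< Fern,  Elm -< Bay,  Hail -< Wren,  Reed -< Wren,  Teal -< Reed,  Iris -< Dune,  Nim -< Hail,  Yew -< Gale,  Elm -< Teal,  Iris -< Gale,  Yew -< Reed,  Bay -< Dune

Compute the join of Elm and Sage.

Teal

Common upper bounds of {Elm, Sage}: Dune, Reed, Teal, Wren.
The least among these is Teal.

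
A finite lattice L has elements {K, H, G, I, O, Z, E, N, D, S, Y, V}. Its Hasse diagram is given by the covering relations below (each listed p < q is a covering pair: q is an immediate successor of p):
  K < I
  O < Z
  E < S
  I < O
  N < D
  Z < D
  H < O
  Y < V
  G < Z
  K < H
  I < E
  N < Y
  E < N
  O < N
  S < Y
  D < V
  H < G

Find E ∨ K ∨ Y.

Y

Common upper bounds of {E, K, Y}: V, Y.
The least among these is Y.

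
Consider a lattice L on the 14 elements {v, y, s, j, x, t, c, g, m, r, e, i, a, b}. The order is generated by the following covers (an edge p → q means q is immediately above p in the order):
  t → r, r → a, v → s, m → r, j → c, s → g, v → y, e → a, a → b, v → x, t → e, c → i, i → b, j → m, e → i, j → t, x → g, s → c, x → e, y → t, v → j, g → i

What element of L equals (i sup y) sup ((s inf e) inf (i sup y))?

i

i ∨ y = i
s ∧ e = v
i ∨ y = i
v ∧ i = v
i ∨ v = i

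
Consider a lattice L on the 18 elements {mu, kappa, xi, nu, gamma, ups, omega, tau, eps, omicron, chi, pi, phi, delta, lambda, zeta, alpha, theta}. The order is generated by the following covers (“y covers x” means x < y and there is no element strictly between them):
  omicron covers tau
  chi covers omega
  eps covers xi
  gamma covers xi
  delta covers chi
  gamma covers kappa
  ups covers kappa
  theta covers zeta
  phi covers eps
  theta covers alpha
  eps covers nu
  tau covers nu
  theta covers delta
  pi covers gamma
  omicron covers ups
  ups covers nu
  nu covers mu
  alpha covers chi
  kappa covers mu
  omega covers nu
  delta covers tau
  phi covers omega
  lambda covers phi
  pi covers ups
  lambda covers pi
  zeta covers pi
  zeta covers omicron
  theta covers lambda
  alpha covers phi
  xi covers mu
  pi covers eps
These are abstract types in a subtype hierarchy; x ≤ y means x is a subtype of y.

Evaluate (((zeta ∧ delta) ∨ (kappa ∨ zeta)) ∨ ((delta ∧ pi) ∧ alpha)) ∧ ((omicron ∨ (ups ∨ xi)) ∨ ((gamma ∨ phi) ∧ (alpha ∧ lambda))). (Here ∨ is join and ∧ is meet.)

zeta

zeta ∧ delta = tau
kappa ∨ zeta = zeta
tau ∨ zeta = zeta
delta ∧ pi = nu
nu ∧ alpha = nu
zeta ∨ nu = zeta
ups ∨ xi = pi
omicron ∨ pi = zeta
gamma ∨ phi = lambda
alpha ∧ lambda = phi
lambda ∧ phi = phi
zeta ∨ phi = theta
zeta ∧ theta = zeta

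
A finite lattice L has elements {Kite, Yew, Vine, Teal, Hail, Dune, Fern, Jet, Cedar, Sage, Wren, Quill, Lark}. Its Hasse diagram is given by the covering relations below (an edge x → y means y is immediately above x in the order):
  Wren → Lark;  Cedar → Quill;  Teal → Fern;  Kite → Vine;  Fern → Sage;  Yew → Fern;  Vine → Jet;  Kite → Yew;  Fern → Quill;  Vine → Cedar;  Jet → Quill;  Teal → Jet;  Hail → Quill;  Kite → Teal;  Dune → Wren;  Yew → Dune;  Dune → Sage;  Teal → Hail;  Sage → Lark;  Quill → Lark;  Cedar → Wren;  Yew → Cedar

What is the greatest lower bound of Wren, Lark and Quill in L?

Cedar

Common lower bounds of {Wren, Lark, Quill}: Cedar, Kite, Vine, Yew.
The greatest among these is Cedar.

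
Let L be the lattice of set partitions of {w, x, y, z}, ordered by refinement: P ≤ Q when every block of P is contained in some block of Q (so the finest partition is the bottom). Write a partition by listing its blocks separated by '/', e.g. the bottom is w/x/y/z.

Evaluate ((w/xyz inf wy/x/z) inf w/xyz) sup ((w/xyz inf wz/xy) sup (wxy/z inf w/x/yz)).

w/xy/z

w/xyz ∧ wy/x/z = w/x/y/z
w/x/y/z ∧ w/xyz = w/x/y/z
w/xyz ∧ wz/xy = w/xy/z
wxy/z ∧ w/x/yz = w/x/y/z
w/xy/z ∨ w/x/y/z = w/xy/z
w/x/y/z ∨ w/xy/z = w/xy/z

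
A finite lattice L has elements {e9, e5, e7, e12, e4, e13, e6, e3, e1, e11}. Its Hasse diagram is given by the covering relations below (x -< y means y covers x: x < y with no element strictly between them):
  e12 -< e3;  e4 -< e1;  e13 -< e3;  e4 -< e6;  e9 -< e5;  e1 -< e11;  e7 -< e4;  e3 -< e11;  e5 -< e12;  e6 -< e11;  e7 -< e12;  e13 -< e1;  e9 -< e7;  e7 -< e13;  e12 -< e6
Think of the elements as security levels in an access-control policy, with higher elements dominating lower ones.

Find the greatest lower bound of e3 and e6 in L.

e12

Common lower bounds of {e3, e6}: e12, e5, e7, e9.
The greatest among these is e12.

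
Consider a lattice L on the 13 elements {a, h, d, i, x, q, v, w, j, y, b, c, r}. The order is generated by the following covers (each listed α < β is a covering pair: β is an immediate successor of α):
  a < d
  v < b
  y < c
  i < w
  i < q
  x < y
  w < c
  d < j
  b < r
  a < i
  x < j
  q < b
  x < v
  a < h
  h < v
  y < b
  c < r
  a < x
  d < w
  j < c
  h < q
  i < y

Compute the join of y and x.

Common upper bounds of {y, x}: b, c, r, y.
The least among these is y.

y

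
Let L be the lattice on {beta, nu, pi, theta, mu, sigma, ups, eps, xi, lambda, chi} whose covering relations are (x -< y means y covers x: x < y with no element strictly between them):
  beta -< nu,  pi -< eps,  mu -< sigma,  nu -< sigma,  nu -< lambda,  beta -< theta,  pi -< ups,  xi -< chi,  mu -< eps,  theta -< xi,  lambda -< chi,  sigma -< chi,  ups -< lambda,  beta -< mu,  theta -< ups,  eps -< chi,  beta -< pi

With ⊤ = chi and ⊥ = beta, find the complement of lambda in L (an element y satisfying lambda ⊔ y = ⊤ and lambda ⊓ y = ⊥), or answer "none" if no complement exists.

mu

Need y with lambda ∨ y = chi and lambda ∧ y = beta.
Checking each element gives: mu.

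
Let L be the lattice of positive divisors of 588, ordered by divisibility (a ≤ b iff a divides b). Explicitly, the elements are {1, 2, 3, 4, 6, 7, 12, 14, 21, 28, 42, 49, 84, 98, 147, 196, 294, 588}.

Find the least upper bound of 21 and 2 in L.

42

Common upper bounds of {21, 2}: 294, 42, 588, 84.
The least among these is 42.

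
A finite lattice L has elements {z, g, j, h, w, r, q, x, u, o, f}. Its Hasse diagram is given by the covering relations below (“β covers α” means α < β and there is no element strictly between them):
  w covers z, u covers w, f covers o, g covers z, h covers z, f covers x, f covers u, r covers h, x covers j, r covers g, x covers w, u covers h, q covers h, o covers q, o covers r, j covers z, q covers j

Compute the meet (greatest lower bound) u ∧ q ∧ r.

h

Common lower bounds of {u, q, r}: h, z.
The greatest among these is h.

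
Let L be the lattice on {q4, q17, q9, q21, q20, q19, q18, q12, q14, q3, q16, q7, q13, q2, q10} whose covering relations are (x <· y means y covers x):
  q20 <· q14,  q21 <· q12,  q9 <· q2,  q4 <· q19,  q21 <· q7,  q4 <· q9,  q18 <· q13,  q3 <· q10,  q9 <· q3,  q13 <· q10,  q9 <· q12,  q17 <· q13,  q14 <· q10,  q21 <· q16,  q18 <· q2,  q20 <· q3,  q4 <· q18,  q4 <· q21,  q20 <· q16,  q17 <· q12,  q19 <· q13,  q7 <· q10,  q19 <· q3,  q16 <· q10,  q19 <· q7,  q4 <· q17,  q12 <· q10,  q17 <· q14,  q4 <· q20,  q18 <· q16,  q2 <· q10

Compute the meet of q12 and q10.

Common lower bounds of {q12, q10}: q12, q17, q21, q4, q9.
The greatest among these is q12.

q12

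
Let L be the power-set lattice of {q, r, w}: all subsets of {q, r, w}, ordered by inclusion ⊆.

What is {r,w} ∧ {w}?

Common lower bounds of {{r,w}, {w}}: {w}, ∅.
The greatest among these is {w}.

{w}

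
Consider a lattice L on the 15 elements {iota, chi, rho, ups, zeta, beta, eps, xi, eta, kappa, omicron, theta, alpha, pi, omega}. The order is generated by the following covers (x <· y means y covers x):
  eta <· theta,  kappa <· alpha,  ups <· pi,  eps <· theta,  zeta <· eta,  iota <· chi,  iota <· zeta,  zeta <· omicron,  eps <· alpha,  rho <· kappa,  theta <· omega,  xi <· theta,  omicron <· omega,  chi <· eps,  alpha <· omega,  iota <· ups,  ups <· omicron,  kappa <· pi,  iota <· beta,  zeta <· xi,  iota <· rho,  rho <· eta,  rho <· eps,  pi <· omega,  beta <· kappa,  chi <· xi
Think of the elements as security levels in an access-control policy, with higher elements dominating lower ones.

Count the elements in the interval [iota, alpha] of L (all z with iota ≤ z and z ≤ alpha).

The interval [iota, alpha] = {alpha, beta, chi, eps, iota, kappa, rho}, which has 7 elements.

7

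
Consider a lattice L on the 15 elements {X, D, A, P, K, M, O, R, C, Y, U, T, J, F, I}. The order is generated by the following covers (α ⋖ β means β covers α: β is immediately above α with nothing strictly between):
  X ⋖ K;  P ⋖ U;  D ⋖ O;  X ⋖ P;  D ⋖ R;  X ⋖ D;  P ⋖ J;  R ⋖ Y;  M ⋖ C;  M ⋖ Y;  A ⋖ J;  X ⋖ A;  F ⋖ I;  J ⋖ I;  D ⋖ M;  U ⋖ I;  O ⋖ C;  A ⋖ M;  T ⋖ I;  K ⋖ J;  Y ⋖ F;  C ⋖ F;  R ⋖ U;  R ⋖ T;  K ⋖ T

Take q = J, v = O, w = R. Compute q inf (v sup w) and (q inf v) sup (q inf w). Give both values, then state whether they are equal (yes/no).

A; X; no

v sup w = F, so q inf (v sup w) = J inf F = A.
q inf v = X and q inf w = X, so (q inf v) sup (q inf w) = X sup X = X.
Equal: no.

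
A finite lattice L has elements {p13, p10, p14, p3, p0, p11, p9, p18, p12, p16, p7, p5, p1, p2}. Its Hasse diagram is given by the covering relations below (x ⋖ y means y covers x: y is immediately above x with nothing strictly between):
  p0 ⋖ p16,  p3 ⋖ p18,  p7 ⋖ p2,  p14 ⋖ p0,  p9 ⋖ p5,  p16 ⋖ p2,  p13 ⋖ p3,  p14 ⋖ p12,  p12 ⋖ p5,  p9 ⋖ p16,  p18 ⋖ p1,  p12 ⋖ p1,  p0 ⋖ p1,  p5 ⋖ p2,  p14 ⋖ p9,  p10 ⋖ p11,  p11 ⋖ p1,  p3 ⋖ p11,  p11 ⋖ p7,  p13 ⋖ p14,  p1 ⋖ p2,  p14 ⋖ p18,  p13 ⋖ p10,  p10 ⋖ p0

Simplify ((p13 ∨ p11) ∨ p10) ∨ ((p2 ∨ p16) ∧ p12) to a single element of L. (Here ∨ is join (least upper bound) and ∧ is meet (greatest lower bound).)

p13 ∨ p11 = p11
p11 ∨ p10 = p11
p2 ∨ p16 = p2
p2 ∧ p12 = p12
p11 ∨ p12 = p1

p1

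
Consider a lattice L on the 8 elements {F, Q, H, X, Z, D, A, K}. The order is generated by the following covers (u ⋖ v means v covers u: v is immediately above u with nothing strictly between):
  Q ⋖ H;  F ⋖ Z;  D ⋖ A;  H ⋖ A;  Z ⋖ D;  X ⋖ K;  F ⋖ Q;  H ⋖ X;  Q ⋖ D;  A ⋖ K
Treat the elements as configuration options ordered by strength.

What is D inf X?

Common lower bounds of {D, X}: F, Q.
The greatest among these is Q.

Q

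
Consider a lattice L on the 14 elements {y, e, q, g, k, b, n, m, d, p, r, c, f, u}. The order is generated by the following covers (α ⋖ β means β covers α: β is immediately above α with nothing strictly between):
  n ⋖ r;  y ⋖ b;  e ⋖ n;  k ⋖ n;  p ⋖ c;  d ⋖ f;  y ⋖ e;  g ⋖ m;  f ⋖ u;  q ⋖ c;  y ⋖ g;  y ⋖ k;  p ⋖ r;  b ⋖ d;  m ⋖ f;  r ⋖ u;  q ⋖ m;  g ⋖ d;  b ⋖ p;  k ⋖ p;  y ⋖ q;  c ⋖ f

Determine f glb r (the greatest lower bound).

p

Common lower bounds of {f, r}: b, k, p, y.
The greatest among these is p.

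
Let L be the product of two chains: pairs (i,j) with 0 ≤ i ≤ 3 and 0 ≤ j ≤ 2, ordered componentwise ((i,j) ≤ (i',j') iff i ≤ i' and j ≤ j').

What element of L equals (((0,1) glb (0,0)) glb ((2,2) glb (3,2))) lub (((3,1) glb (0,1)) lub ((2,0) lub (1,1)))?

(2,1)

(0,1) ∧ (0,0) = (0,0)
(2,2) ∧ (3,2) = (2,2)
(0,0) ∧ (2,2) = (0,0)
(3,1) ∧ (0,1) = (0,1)
(2,0) ∨ (1,1) = (2,1)
(0,1) ∨ (2,1) = (2,1)
(0,0) ∨ (2,1) = (2,1)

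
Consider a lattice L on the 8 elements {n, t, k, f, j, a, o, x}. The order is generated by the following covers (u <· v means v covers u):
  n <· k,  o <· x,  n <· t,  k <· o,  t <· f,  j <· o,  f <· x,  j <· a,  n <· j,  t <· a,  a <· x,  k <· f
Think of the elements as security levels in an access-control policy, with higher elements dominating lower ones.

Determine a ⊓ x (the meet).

a

Common lower bounds of {a, x}: a, j, n, t.
The greatest among these is a.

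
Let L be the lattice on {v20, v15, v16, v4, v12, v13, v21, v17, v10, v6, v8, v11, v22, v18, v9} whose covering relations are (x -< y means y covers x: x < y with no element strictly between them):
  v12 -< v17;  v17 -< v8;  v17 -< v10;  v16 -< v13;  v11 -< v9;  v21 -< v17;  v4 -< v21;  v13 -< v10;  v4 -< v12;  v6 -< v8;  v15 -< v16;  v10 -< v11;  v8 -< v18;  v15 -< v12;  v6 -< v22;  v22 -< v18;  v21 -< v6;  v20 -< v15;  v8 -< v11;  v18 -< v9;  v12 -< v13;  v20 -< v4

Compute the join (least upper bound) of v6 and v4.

v6

Common upper bounds of {v6, v4}: v11, v18, v22, v6, v8, v9.
The least among these is v6.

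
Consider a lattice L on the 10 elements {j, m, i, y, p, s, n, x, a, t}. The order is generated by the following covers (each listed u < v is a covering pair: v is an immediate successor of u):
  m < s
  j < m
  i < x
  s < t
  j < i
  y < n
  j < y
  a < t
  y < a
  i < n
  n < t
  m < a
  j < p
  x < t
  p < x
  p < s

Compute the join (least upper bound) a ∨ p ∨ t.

Common upper bounds of {a, p, t}: t.
The least among these is t.

t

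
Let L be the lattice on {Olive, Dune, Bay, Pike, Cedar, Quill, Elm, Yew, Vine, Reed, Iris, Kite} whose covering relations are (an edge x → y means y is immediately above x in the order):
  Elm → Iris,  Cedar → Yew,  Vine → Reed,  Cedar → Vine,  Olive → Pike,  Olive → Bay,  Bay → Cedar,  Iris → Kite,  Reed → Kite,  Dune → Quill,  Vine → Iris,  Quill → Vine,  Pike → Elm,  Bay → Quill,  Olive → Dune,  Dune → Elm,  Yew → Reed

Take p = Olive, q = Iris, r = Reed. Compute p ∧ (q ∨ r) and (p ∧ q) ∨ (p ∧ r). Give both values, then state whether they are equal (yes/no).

Olive; Olive; yes

q ∨ r = Kite, so p ∧ (q ∨ r) = Olive ∧ Kite = Olive.
p ∧ q = Olive and p ∧ r = Olive, so (p ∧ q) ∨ (p ∧ r) = Olive ∨ Olive = Olive.
Equal: yes.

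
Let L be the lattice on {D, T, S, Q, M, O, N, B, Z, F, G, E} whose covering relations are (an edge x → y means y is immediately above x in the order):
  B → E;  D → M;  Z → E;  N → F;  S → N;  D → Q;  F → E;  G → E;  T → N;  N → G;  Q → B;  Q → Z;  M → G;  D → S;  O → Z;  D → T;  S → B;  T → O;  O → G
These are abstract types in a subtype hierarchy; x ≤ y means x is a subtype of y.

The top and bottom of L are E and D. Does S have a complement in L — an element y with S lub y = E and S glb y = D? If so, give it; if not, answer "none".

Need y with S ∨ y = E and S ∧ y = D.
Checking each element gives: Z.

Z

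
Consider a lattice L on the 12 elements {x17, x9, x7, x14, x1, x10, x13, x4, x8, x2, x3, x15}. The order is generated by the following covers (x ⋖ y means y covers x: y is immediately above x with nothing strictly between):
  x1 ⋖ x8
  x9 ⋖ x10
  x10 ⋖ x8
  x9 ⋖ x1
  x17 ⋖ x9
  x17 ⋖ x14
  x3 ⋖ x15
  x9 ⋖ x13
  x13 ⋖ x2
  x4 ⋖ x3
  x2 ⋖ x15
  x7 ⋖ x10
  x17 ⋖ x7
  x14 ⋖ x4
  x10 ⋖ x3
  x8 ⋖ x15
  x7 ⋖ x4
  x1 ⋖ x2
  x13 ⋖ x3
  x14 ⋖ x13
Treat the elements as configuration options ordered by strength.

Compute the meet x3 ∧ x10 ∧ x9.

x9

Common lower bounds of {x3, x10, x9}: x17, x9.
The greatest among these is x9.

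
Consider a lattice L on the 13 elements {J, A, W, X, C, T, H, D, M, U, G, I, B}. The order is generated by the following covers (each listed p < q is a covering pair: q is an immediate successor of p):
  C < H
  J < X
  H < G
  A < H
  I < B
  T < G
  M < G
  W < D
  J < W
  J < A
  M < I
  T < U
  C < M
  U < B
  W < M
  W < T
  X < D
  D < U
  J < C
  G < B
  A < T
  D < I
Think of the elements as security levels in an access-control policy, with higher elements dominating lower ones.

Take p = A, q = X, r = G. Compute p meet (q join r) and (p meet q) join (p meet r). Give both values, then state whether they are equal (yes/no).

A; A; yes

q join r = B, so p meet (q join r) = A meet B = A.
p meet q = J and p meet r = A, so (p meet q) join (p meet r) = J join A = A.
Equal: yes.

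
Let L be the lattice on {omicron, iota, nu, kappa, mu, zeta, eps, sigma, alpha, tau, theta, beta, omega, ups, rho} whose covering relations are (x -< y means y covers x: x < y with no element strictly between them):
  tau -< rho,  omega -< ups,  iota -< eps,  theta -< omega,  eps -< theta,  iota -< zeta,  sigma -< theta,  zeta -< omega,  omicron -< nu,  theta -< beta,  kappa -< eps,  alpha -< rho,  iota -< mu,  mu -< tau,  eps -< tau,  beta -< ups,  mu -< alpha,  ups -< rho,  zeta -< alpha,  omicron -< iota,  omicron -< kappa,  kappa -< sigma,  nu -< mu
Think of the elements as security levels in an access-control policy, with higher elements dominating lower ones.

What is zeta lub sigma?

omega

Common upper bounds of {zeta, sigma}: omega, rho, ups.
The least among these is omega.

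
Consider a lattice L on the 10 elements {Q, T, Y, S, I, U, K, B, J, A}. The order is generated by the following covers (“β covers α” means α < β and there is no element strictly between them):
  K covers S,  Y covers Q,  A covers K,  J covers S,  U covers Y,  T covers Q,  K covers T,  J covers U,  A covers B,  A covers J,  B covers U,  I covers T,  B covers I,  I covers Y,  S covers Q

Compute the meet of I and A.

I

Common lower bounds of {I, A}: I, Q, T, Y.
The greatest among these is I.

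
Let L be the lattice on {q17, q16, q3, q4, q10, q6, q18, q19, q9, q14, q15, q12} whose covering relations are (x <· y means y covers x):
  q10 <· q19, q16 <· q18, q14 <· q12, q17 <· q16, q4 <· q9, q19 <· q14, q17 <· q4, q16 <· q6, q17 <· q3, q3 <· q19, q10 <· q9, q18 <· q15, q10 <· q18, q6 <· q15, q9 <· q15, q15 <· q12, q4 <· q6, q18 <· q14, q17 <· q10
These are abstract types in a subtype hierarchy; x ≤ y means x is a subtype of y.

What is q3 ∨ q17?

Common upper bounds of {q3, q17}: q12, q14, q19, q3.
The least among these is q3.

q3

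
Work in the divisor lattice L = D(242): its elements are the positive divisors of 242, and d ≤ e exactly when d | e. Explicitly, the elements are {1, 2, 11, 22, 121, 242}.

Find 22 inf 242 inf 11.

11

Common lower bounds of {22, 242, 11}: 1, 11.
The greatest among these is 11.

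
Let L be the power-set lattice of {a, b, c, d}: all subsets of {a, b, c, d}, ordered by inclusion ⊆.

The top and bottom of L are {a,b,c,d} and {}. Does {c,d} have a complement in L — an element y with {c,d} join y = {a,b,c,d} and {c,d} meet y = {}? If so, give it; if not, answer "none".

Need y with {c,d} ∨ y = {a,b,c,d} and {c,d} ∧ y = {}.
Checking each element gives: {a,b}.

{a,b}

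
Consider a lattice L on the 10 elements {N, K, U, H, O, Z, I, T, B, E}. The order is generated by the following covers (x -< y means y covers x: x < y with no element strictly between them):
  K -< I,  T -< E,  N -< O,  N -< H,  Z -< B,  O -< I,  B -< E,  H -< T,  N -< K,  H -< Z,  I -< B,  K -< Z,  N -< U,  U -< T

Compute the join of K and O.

Common upper bounds of {K, O}: B, E, I.
The least among these is I.

I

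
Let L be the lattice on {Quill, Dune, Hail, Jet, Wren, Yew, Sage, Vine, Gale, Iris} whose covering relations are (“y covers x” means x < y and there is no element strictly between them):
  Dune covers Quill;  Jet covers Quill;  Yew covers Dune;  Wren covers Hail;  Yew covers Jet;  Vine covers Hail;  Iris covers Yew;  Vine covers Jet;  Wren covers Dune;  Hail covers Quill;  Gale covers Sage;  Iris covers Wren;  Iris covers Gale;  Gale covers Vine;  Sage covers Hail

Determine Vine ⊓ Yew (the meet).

Jet

Common lower bounds of {Vine, Yew}: Jet, Quill.
The greatest among these is Jet.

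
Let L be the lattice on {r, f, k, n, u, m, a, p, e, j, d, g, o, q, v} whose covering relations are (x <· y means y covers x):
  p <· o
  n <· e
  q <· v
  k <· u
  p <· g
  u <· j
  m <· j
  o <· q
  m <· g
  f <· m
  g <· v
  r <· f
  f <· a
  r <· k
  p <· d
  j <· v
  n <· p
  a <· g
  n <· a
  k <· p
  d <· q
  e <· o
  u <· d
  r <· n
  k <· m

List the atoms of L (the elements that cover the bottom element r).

The atoms are exactly the elements that cover r: f, k, n.

f, k, n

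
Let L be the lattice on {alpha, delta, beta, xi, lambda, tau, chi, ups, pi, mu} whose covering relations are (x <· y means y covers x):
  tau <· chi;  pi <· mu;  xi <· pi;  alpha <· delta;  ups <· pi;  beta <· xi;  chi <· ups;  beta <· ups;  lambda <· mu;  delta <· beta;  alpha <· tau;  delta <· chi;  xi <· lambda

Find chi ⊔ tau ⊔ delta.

Common upper bounds of {chi, tau, delta}: chi, mu, pi, ups.
The least among these is chi.

chi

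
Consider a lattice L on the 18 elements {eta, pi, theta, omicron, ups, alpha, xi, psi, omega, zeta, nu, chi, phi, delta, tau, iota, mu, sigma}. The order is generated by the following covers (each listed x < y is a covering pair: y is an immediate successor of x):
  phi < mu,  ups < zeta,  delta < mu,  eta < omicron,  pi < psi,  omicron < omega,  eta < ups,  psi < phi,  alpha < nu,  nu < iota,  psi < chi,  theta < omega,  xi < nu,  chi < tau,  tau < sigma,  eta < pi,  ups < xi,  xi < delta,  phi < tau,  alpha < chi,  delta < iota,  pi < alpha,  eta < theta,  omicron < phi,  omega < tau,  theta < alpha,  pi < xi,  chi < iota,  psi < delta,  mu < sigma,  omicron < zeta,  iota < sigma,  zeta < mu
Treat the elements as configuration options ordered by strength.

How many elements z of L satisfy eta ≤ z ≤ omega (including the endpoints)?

The interval [eta, omega] = {eta, omega, omicron, theta}, which has 4 elements.

4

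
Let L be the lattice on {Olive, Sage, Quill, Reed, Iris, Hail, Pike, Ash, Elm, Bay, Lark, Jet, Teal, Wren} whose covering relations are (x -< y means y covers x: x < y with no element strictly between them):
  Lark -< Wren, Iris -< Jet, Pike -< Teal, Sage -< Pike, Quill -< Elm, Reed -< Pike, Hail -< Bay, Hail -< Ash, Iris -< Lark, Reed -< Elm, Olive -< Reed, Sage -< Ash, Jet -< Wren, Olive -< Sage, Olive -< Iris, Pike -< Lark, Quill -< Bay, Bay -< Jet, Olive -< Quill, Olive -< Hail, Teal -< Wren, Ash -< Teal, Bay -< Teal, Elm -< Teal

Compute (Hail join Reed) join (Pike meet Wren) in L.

Hail ∨ Reed = Teal
Pike ∧ Wren = Pike
Teal ∨ Pike = Teal

Teal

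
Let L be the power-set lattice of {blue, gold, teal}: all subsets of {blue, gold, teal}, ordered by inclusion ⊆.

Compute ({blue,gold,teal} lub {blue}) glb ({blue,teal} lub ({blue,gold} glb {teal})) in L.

{blue,gold,teal} ∨ {blue} = {blue,gold,teal}
{blue,gold} ∧ {teal} = {}
{blue,teal} ∨ {} = {blue,teal}
{blue,gold,teal} ∧ {blue,teal} = {blue,teal}

{blue,teal}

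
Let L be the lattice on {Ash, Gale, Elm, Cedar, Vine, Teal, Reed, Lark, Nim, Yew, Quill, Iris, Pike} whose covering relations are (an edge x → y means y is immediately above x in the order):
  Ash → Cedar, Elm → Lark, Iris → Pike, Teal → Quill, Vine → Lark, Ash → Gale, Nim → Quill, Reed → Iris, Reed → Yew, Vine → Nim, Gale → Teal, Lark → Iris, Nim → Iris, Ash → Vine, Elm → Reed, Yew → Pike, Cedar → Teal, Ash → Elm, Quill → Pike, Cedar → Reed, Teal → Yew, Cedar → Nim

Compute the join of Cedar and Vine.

Common upper bounds of {Cedar, Vine}: Iris, Nim, Pike, Quill.
The least among these is Nim.

Nim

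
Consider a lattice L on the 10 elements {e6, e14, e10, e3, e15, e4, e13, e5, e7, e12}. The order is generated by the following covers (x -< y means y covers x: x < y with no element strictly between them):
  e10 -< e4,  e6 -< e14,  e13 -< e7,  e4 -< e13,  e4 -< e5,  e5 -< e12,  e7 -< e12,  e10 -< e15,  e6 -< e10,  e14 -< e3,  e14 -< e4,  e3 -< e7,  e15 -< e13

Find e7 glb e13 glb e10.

e10

Common lower bounds of {e7, e13, e10}: e10, e6.
The greatest among these is e10.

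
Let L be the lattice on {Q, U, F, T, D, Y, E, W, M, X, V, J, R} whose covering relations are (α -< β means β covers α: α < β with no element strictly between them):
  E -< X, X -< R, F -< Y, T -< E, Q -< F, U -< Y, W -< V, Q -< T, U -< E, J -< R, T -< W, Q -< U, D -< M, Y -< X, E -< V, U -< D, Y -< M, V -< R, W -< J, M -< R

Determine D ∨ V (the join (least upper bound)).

Common upper bounds of {D, V}: R.
The least among these is R.

R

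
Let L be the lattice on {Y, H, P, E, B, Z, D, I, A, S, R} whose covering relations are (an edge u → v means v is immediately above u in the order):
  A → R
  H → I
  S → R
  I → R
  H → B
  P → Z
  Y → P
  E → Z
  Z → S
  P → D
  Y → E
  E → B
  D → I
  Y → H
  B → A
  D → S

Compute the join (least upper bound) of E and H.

Common upper bounds of {E, H}: A, B, R.
The least among these is B.

B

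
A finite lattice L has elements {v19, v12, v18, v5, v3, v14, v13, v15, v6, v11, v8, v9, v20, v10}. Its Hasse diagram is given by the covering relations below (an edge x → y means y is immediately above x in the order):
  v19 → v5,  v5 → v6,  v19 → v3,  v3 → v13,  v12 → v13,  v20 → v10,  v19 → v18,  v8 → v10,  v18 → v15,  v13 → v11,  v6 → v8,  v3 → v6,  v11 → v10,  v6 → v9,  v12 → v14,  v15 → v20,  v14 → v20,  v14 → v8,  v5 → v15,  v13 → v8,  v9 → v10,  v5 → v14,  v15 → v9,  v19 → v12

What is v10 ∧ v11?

v11

Common lower bounds of {v10, v11}: v11, v12, v13, v19, v3.
The greatest among these is v11.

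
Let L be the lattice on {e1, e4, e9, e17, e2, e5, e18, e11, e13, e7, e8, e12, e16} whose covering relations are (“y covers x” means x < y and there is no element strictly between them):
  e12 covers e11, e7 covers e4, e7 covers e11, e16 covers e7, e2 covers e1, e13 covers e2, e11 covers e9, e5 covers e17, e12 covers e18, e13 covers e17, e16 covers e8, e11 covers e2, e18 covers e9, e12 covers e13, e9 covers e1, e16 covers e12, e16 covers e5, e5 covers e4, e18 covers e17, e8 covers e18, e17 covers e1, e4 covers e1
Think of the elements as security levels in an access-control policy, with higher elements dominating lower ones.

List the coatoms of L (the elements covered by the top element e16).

e12, e5, e7, e8

The coatoms are exactly the elements covered by e16: e12, e5, e7, e8.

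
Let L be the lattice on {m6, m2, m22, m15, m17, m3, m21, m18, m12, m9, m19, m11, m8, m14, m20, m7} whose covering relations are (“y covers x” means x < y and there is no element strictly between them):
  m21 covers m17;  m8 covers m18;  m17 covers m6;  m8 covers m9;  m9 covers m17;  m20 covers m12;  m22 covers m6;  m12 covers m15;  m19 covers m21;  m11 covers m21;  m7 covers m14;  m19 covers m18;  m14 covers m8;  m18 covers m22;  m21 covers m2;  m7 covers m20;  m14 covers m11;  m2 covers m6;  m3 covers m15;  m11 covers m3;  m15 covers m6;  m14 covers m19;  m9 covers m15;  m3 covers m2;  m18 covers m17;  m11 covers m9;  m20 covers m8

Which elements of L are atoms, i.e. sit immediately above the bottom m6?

m15, m17, m2, m22

The atoms are exactly the elements that cover m6: m15, m17, m2, m22.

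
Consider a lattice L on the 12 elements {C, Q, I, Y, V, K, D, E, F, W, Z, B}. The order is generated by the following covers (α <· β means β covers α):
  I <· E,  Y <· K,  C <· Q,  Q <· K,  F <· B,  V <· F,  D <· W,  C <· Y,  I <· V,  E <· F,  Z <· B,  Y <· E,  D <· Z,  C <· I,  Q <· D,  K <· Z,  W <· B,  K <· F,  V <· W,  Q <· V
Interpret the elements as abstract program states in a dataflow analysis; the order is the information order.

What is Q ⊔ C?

Q

Common upper bounds of {Q, C}: B, D, F, K, Q, V, W, Z.
The least among these is Q.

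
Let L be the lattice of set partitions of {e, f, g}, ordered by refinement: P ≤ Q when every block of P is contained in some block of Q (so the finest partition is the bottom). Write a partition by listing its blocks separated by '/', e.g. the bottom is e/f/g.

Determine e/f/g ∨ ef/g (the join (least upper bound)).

ef/g

Common upper bounds of {e/f/g, ef/g}: ef/g, efg.
The least among these is ef/g.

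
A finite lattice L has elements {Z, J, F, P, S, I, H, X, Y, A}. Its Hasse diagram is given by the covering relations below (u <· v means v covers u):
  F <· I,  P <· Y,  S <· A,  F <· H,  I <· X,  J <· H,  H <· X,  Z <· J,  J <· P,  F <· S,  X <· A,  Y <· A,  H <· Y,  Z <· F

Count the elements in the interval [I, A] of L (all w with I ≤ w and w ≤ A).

The interval [I, A] = {A, I, X}, which has 3 elements.

3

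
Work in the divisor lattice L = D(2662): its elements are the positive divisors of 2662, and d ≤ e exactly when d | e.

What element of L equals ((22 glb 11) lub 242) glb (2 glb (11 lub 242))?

22 ∧ 11 = 11
11 ∨ 242 = 242
11 ∨ 242 = 242
2 ∧ 242 = 2
242 ∧ 2 = 2

2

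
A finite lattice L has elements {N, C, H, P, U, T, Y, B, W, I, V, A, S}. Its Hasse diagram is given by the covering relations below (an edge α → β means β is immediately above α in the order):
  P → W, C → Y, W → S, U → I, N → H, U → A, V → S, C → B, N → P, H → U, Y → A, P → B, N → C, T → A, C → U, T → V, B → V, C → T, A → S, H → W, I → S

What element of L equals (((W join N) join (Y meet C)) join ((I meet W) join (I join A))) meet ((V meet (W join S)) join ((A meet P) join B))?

W ∨ N = W
Y ∧ C = C
W ∨ C = S
I ∧ W = H
I ∨ A = S
H ∨ S = S
S ∨ S = S
W ∨ S = S
V ∧ S = V
A ∧ P = N
N ∨ B = B
V ∨ B = V
S ∧ V = V

V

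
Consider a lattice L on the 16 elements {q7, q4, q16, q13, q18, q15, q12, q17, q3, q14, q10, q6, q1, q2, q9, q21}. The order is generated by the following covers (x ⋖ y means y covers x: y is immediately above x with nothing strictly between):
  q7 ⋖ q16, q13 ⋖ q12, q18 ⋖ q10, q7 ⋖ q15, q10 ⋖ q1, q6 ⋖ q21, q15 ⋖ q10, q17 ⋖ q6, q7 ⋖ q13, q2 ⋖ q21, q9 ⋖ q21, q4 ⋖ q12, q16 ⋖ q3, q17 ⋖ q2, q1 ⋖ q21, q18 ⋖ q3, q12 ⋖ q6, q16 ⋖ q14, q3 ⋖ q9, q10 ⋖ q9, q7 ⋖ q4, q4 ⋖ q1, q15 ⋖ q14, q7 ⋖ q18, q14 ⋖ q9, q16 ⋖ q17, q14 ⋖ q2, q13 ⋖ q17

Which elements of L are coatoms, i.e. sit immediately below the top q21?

The coatoms are exactly the elements covered by q21: q1, q2, q6, q9.

q1, q2, q6, q9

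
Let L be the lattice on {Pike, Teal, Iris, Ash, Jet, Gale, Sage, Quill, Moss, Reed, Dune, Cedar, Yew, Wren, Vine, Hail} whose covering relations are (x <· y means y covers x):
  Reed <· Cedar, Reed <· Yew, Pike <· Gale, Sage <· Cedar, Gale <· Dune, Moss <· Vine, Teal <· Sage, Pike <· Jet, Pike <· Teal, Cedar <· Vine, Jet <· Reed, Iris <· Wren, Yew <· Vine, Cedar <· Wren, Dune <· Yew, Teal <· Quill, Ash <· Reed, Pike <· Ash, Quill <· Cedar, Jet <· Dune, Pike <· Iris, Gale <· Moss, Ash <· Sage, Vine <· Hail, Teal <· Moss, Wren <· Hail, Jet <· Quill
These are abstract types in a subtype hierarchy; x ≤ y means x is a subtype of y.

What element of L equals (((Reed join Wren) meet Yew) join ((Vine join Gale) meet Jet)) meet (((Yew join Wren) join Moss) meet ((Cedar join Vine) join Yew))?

Reed

Reed ∨ Wren = Wren
Wren ∧ Yew = Reed
Vine ∨ Gale = Vine
Vine ∧ Jet = Jet
Reed ∨ Jet = Reed
Yew ∨ Wren = Hail
Hail ∨ Moss = Hail
Cedar ∨ Vine = Vine
Vine ∨ Yew = Vine
Hail ∧ Vine = Vine
Reed ∧ Vine = Reed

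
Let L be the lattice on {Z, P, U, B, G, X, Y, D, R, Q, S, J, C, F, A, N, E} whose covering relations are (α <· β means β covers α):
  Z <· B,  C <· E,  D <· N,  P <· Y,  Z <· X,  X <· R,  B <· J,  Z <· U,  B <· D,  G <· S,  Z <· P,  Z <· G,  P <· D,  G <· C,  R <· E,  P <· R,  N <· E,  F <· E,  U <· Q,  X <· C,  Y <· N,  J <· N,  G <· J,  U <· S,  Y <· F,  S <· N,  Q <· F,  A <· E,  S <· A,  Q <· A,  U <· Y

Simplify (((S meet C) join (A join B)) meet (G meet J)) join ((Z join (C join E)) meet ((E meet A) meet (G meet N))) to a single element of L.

S ∧ C = G
A ∨ B = E
G ∨ E = E
G ∧ J = G
E ∧ G = G
C ∨ E = E
Z ∨ E = E
E ∧ A = A
G ∧ N = G
A ∧ G = G
E ∧ G = G
G ∨ G = G

G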